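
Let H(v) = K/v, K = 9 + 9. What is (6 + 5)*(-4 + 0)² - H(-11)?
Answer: 1954/11 ≈ 177.64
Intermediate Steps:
K = 18
H(v) = 18/v
(6 + 5)*(-4 + 0)² - H(-11) = (6 + 5)*(-4 + 0)² - 18/(-11) = 11*(-4)² - 18*(-1)/11 = 11*16 - 1*(-18/11) = 176 + 18/11 = 1954/11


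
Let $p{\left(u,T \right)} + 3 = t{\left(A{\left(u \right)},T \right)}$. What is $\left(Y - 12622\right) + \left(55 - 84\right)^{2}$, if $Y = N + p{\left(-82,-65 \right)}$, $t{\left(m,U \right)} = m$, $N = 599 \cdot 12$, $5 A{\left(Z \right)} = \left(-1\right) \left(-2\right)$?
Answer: $- \frac{22978}{5} \approx -4595.6$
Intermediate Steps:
$A{\left(Z \right)} = \frac{2}{5}$ ($A{\left(Z \right)} = \frac{\left(-1\right) \left(-2\right)}{5} = \frac{1}{5} \cdot 2 = \frac{2}{5}$)
$N = 7188$
$p{\left(u,T \right)} = - \frac{13}{5}$ ($p{\left(u,T \right)} = -3 + \frac{2}{5} = - \frac{13}{5}$)
$Y = \frac{35927}{5}$ ($Y = 7188 - \frac{13}{5} = \frac{35927}{5} \approx 7185.4$)
$\left(Y - 12622\right) + \left(55 - 84\right)^{2} = \left(\frac{35927}{5} - 12622\right) + \left(55 - 84\right)^{2} = - \frac{27183}{5} + \left(-29\right)^{2} = - \frac{27183}{5} + 841 = - \frac{22978}{5}$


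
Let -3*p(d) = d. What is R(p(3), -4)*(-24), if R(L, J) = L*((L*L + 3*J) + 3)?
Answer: -192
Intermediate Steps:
p(d) = -d/3
R(L, J) = L*(3 + L² + 3*J) (R(L, J) = L*((L² + 3*J) + 3) = L*(3 + L² + 3*J))
R(p(3), -4)*(-24) = ((-⅓*3)*(3 + (-⅓*3)² + 3*(-4)))*(-24) = -(3 + (-1)² - 12)*(-24) = -(3 + 1 - 12)*(-24) = -1*(-8)*(-24) = 8*(-24) = -192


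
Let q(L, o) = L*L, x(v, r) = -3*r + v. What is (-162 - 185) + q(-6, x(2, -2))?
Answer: -311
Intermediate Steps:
x(v, r) = v - 3*r
q(L, o) = L**2
(-162 - 185) + q(-6, x(2, -2)) = (-162 - 185) + (-6)**2 = -347 + 36 = -311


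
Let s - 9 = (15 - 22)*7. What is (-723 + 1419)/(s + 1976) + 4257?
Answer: 1030281/242 ≈ 4257.4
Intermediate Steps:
s = -40 (s = 9 + (15 - 22)*7 = 9 - 7*7 = 9 - 49 = -40)
(-723 + 1419)/(s + 1976) + 4257 = (-723 + 1419)/(-40 + 1976) + 4257 = 696/1936 + 4257 = 696*(1/1936) + 4257 = 87/242 + 4257 = 1030281/242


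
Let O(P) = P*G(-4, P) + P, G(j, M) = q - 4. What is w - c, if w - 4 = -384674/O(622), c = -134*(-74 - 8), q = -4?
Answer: -23719831/2177 ≈ -10896.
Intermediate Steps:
G(j, M) = -8 (G(j, M) = -4 - 4 = -8)
O(P) = -7*P (O(P) = P*(-8) + P = -8*P + P = -7*P)
c = 10988 (c = -134*(-82) = 10988)
w = 201045/2177 (w = 4 - 384674/((-7*622)) = 4 - 384674/(-4354) = 4 - 384674*(-1/4354) = 4 + 192337/2177 = 201045/2177 ≈ 92.350)
w - c = 201045/2177 - 1*10988 = 201045/2177 - 10988 = -23719831/2177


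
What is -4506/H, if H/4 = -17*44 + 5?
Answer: 2253/1486 ≈ 1.5162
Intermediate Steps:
H = -2972 (H = 4*(-17*44 + 5) = 4*(-748 + 5) = 4*(-743) = -2972)
-4506/H = -4506/(-2972) = -4506*(-1/2972) = 2253/1486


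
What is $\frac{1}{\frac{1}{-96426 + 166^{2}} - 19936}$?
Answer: $- \frac{68870}{1372992321} \approx -5.0161 \cdot 10^{-5}$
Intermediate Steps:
$\frac{1}{\frac{1}{-96426 + 166^{2}} - 19936} = \frac{1}{\frac{1}{-96426 + 27556} - 19936} = \frac{1}{\frac{1}{-68870} - 19936} = \frac{1}{- \frac{1}{68870} - 19936} = \frac{1}{- \frac{1372992321}{68870}} = - \frac{68870}{1372992321}$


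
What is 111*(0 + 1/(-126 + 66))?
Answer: -37/20 ≈ -1.8500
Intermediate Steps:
111*(0 + 1/(-126 + 66)) = 111*(0 + 1/(-60)) = 111*(0 - 1/60) = 111*(-1/60) = -37/20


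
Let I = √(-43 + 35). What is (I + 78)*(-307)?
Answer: -23946 - 614*I*√2 ≈ -23946.0 - 868.33*I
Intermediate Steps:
I = 2*I*√2 (I = √(-8) = 2*I*√2 ≈ 2.8284*I)
(I + 78)*(-307) = (2*I*√2 + 78)*(-307) = (78 + 2*I*√2)*(-307) = -23946 - 614*I*√2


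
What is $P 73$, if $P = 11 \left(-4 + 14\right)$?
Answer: $8030$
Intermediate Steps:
$P = 110$ ($P = 11 \cdot 10 = 110$)
$P 73 = 110 \cdot 73 = 8030$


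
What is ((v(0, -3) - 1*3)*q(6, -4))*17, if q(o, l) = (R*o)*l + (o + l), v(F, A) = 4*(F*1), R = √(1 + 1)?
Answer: -102 + 1224*√2 ≈ 1629.0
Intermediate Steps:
R = √2 ≈ 1.4142
v(F, A) = 4*F
q(o, l) = l + o + l*o*√2 (q(o, l) = (√2*o)*l + (o + l) = (o*√2)*l + (l + o) = l*o*√2 + (l + o) = l + o + l*o*√2)
((v(0, -3) - 1*3)*q(6, -4))*17 = ((4*0 - 1*3)*(-4 + 6 - 4*6*√2))*17 = ((0 - 3)*(-4 + 6 - 24*√2))*17 = -3*(2 - 24*√2)*17 = (-6 + 72*√2)*17 = -102 + 1224*√2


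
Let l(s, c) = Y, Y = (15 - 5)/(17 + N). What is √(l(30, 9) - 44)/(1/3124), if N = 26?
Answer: 3124*I*√80926/43 ≈ 20667.0*I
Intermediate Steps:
Y = 10/43 (Y = (15 - 5)/(17 + 26) = 10/43 ≈ 0.23256)
l(s, c) = 10/43
√(l(30, 9) - 44)/(1/3124) = √(10/43 - 44)/(1/3124) = √(-1882/43)/(1/3124) = (I*√80926/43)*3124 = 3124*I*√80926/43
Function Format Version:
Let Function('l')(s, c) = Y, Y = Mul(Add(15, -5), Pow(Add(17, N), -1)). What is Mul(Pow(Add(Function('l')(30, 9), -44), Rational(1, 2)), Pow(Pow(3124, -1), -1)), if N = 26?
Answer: Mul(Rational(3124, 43), I, Pow(80926, Rational(1, 2))) ≈ Mul(20667., I)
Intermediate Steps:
Y = Rational(10, 43) (Y = Mul(Add(15, -5), Pow(Add(17, 26), -1)) = Mul(10, Pow(43, -1)) = Mul(10, Rational(1, 43)) = Rational(10, 43) ≈ 0.23256)
Function('l')(s, c) = Rational(10, 43)
Mul(Pow(Add(Function('l')(30, 9), -44), Rational(1, 2)), Pow(Pow(3124, -1), -1)) = Mul(Pow(Add(Rational(10, 43), -44), Rational(1, 2)), Pow(Pow(3124, -1), -1)) = Mul(Pow(Rational(-1882, 43), Rational(1, 2)), Pow(Rational(1, 3124), -1)) = Mul(Mul(Rational(1, 43), I, Pow(80926, Rational(1, 2))), 3124) = Mul(Rational(3124, 43), I, Pow(80926, Rational(1, 2)))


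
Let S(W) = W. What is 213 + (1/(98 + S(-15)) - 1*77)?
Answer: 11289/83 ≈ 136.01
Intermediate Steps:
213 + (1/(98 + S(-15)) - 1*77) = 213 + (1/(98 - 15) - 1*77) = 213 + (1/83 - 77) = 213 - 6390/83 = 11289/83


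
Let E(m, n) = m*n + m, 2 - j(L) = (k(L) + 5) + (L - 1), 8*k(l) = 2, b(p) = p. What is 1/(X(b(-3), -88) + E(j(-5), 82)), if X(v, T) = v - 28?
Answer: 4/789 ≈ 0.0050697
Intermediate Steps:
k(l) = ¼ (k(l) = (⅛)*2 = ¼)
X(v, T) = -28 + v
j(L) = -9/4 - L (j(L) = 2 - ((¼ + 5) + (L - 1)) = 2 - (21/4 + (-1 + L)) = 2 - (17/4 + L) = 2 + (-17/4 - L) = -9/4 - L)
E(m, n) = m + m*n
1/(X(b(-3), -88) + E(j(-5), 82)) = 1/((-28 - 3) + (-9/4 - 1*(-5))*(1 + 82)) = 1/(-31 + (-9/4 + 5)*83) = 1/(-31 + (11/4)*83) = 1/(-31 + 913/4) = 1/(789/4) = 4/789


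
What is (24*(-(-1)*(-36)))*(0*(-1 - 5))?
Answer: 0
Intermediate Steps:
(24*(-(-1)*(-36)))*(0*(-1 - 5)) = (24*(-1*36))*(0*(-6)) = (24*(-36))*0 = -864*0 = 0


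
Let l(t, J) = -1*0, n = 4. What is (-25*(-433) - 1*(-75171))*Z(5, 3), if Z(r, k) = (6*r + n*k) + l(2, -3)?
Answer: 3611832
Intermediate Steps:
l(t, J) = 0
Z(r, k) = 4*k + 6*r (Z(r, k) = (6*r + 4*k) + 0 = (4*k + 6*r) + 0 = 4*k + 6*r)
(-25*(-433) - 1*(-75171))*Z(5, 3) = (-25*(-433) - 1*(-75171))*(4*3 + 6*5) = (10825 + 75171)*(12 + 30) = 85996*42 = 3611832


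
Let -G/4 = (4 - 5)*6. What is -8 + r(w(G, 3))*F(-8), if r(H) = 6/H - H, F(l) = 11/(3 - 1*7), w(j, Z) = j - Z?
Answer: 1371/28 ≈ 48.964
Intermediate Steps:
G = 24 (G = -4*(4 - 5)*6 = -(-4)*6 = -4*(-6) = 24)
F(l) = -11/4 (F(l) = 11/(3 - 7) = 11/(-4) = 11*(-1/4) = -11/4)
r(H) = -H + 6/H
-8 + r(w(G, 3))*F(-8) = -8 + (-(24 - 1*3) + 6/(24 - 1*3))*(-11/4) = -8 + (-(24 - 3) + 6/(24 - 3))*(-11/4) = -8 + (-1*21 + 6/21)*(-11/4) = -8 + (-21 + 6*(1/21))*(-11/4) = -8 + (-21 + 2/7)*(-11/4) = -8 - 145/7*(-11/4) = -8 + 1595/28 = 1371/28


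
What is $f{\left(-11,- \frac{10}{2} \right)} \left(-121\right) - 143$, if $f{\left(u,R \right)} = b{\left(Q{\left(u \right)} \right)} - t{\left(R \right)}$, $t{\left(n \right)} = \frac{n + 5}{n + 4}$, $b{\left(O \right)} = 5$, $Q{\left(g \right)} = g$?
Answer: $-748$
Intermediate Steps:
$t{\left(n \right)} = \frac{5 + n}{4 + n}$
$f{\left(u,R \right)} = 5 - \frac{5 + R}{4 + R}$
$f{\left(-11,- \frac{10}{2} \right)} \left(-121\right) - 143 = \frac{15 + 4 \left(- \frac{10}{2}\right)}{4 - \frac{10}{2}} \left(-121\right) - 143 = \frac{15 + 4 \left(\left(-10\right) \frac{1}{2}\right)}{4 - 5} \left(-121\right) - 143 = \frac{15 + 4 \left(-5\right)}{4 - 5} \left(-121\right) - 143 = \frac{15 - 20}{-1} \left(-121\right) - 143 = \left(-1\right) \left(-5\right) \left(-121\right) - 143 = 5 \left(-121\right) - 143 = -605 - 143 = -748$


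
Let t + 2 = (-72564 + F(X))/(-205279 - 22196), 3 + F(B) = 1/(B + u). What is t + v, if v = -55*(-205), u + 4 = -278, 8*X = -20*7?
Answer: 307214909392/27251505 ≈ 11273.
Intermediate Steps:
X = -35/2 (X = (-20*7)/8 = (1/8)*(-140) = -35/2 ≈ -17.500)
u = -282 (u = -4 - 278 = -282)
F(B) = -3 + 1/(-282 + B) (F(B) = -3 + 1/(B - 282) = -3 + 1/(-282 + B))
v = 11275
t = -45809483/27251505 (t = -2 + (-72564 + (847 - 3*(-35/2))/(-282 - 35/2))/(-205279 - 22196) = -2 + (-72564 + (847 + 105/2)/(-599/2))/(-227475) = -2 + (-72564 - 2/599*1799/2)*(-1/227475) = -2 + (-72564 - 1799/599)*(-1/227475) = -2 - 43467635/599*(-1/227475) = -2 + 8693527/27251505 = -45809483/27251505 ≈ -1.6810)
t + v = -45809483/27251505 + 11275 = 307214909392/27251505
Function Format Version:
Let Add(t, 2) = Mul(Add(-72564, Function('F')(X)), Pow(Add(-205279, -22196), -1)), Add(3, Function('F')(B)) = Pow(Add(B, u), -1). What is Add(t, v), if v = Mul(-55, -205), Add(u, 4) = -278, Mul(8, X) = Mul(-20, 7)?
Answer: Rational(307214909392, 27251505) ≈ 11273.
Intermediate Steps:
X = Rational(-35, 2) (X = Mul(Rational(1, 8), Mul(-20, 7)) = Mul(Rational(1, 8), -140) = Rational(-35, 2) ≈ -17.500)
u = -282 (u = Add(-4, -278) = -282)
Function('F')(B) = Add(-3, Pow(Add(-282, B), -1)) (Function('F')(B) = Add(-3, Pow(Add(B, -282), -1)) = Add(-3, Pow(Add(-282, B), -1)))
v = 11275
t = Rational(-45809483, 27251505) (t = Add(-2, Mul(Add(-72564, Mul(Pow(Add(-282, Rational(-35, 2)), -1), Add(847, Mul(-3, Rational(-35, 2))))), Pow(Add(-205279, -22196), -1))) = Add(-2, Mul(Add(-72564, Mul(Pow(Rational(-599, 2), -1), Add(847, Rational(105, 2)))), Pow(-227475, -1))) = Add(-2, Mul(Add(-72564, Mul(Rational(-2, 599), Rational(1799, 2))), Rational(-1, 227475))) = Add(-2, Mul(Add(-72564, Rational(-1799, 599)), Rational(-1, 227475))) = Add(-2, Mul(Rational(-43467635, 599), Rational(-1, 227475))) = Add(-2, Rational(8693527, 27251505)) = Rational(-45809483, 27251505) ≈ -1.6810)
Add(t, v) = Add(Rational(-45809483, 27251505), 11275) = Rational(307214909392, 27251505)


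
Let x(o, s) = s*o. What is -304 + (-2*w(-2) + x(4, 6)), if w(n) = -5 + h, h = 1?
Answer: -272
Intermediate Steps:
w(n) = -4 (w(n) = -5 + 1 = -4)
x(o, s) = o*s
-304 + (-2*w(-2) + x(4, 6)) = -304 + (-2*(-4) + 4*6) = -304 + (8 + 24) = -304 + 32 = -272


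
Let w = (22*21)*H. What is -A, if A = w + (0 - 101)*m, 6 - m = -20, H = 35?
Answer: -13544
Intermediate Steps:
m = 26 (m = 6 - 1*(-20) = 6 + 20 = 26)
w = 16170 (w = (22*21)*35 = 462*35 = 16170)
A = 13544 (A = 16170 + (0 - 101)*26 = 16170 - 101*26 = 16170 - 2626 = 13544)
-A = -1*13544 = -13544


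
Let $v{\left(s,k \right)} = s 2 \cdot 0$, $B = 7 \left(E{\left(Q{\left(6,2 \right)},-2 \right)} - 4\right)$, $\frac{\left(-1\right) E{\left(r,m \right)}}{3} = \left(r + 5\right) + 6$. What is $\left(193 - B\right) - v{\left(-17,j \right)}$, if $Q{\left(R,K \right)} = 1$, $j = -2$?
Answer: $473$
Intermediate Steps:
$E{\left(r,m \right)} = -33 - 3 r$ ($E{\left(r,m \right)} = - 3 \left(\left(r + 5\right) + 6\right) = - 3 \left(\left(5 + r\right) + 6\right) = - 3 \left(11 + r\right) = -33 - 3 r$)
$B = -280$ ($B = 7 \left(\left(-33 - 3\right) - 4\right) = 7 \left(-36 - 4\right) = 7 \left(-40\right) = -280$)
$v{\left(s,k \right)} = 0$ ($v{\left(s,k \right)} = 2 s 0 = 0$)
$\left(193 - B\right) - v{\left(-17,j \right)} = \left(193 - -280\right) - 0 = \left(193 + 280\right) + 0 = 473 + 0 = 473$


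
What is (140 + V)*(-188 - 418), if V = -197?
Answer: 34542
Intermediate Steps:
(140 + V)*(-188 - 418) = (140 - 197)*(-188 - 418) = -57*(-606) = 34542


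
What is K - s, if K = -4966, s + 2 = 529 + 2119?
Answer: -7612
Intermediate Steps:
s = 2646 (s = -2 + (529 + 2119) = -2 + 2648 = 2646)
K - s = -4966 - 1*2646 = -4966 - 2646 = -7612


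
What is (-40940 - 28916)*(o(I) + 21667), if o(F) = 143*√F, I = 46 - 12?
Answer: -1513569952 - 9989408*√34 ≈ -1.5718e+9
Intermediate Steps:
I = 34
(-40940 - 28916)*(o(I) + 21667) = (-40940 - 28916)*(143*√34 + 21667) = -69856*(21667 + 143*√34) = -1513569952 - 9989408*√34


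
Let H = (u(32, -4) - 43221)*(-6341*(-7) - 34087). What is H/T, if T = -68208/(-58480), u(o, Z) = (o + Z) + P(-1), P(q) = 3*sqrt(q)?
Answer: -1626065274500/4263 + 37646500*I/1421 ≈ -3.8144e+8 + 26493.0*I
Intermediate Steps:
u(o, Z) = Z + o + 3*I (u(o, Z) = (o + Z) + 3*sqrt(-1) = (Z + o) + 3*I = Z + o + 3*I)
T = 4263/3655 (T = -68208*(-1/58480) = 4263/3655 ≈ 1.1663)
H = -444887900 + 30900*I (H = ((-4 + 32 + 3*I) - 43221)*(-6341*(-7) - 34087) = ((28 + 3*I) - 43221)*(44387 - 34087) = (-43193 + 3*I)*10300 = -444887900 + 30900*I ≈ -4.4489e+8 + 30900.0*I)
H/T = (-444887900 + 30900*I)/(4263/3655) = (-444887900 + 30900*I)*(3655/4263) = -1626065274500/4263 + 37646500*I/1421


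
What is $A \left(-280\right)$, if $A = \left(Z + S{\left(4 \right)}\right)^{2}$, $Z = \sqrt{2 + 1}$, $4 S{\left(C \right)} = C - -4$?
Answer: $-1960 - 1120 \sqrt{3} \approx -3899.9$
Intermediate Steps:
$S{\left(C \right)} = 1 + \frac{C}{4}$ ($S{\left(C \right)} = \frac{C - -4}{4} = \frac{C + 4}{4} = \frac{4 + C}{4} = 1 + \frac{C}{4}$)
$Z = \sqrt{3} \approx 1.732$
$A = \left(2 + \sqrt{3}\right)^{2}$ ($A = \left(\sqrt{3} + \left(1 + \frac{1}{4} \cdot 4\right)\right)^{2} = \left(\sqrt{3} + \left(1 + 1\right)\right)^{2} = \left(\sqrt{3} + 2\right)^{2} = \left(2 + \sqrt{3}\right)^{2} \approx 13.928$)
$A \left(-280\right) = \left(2 + \sqrt{3}\right)^{2} \left(-280\right) = - 280 \left(2 + \sqrt{3}\right)^{2}$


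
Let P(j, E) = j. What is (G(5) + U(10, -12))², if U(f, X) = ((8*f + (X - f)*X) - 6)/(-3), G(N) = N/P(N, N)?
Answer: 112225/9 ≈ 12469.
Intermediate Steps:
G(N) = 1 (G(N) = N/N = 1)
U(f, X) = 2 - 8*f/3 - X*(X - f)/3 (U(f, X) = ((8*f + X*(X - f)) - 6)*(-⅓) = (-6 + 8*f + X*(X - f))*(-⅓) = 2 - 8*f/3 - X*(X - f)/3)
(G(5) + U(10, -12))² = (1 + (2 - 8/3*10 - ⅓*(-12)² + (⅓)*(-12)*10))² = (1 + (2 - 80/3 - ⅓*144 - 40))² = (1 + (2 - 80/3 - 48 - 40))² = (1 - 338/3)² = (-335/3)² = 112225/9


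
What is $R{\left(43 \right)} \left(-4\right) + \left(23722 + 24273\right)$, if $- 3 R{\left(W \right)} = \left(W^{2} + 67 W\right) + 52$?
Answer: $54371$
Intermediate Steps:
$R{\left(W \right)} = - \frac{52}{3} - \frac{67 W}{3} - \frac{W^{2}}{3}$ ($R{\left(W \right)} = - \frac{\left(W^{2} + 67 W\right) + 52}{3} = - \frac{52 + W^{2} + 67 W}{3} = - \frac{52}{3} - \frac{67 W}{3} - \frac{W^{2}}{3}$)
$R{\left(43 \right)} \left(-4\right) + \left(23722 + 24273\right) = \left(- \frac{52}{3} - \frac{2881}{3} - \frac{43^{2}}{3}\right) \left(-4\right) + \left(23722 + 24273\right) = \left(- \frac{52}{3} - \frac{2881}{3} - \frac{1849}{3}\right) \left(-4\right) + 47995 = \left(-1594\right) \left(-4\right) + 47995 = 6376 + 47995 = 54371$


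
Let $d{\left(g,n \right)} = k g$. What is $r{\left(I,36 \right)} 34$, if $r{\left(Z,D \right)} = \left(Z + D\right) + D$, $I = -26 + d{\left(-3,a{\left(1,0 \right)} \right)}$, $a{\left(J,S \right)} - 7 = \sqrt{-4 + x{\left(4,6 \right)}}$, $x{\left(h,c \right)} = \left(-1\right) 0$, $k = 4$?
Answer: $1156$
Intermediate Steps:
$x{\left(h,c \right)} = 0$
$a{\left(J,S \right)} = 7 + 2 i$ ($a{\left(J,S \right)} = 7 + \sqrt{-4 + 0} = 7 + \sqrt{-4} = 7 + 2 i$)
$d{\left(g,n \right)} = 4 g$
$I = -38$ ($I = -26 + 4 \left(-3\right) = -26 - 12 = -38$)
$r{\left(Z,D \right)} = Z + 2 D$ ($r{\left(Z,D \right)} = \left(D + Z\right) + D = Z + 2 D$)
$r{\left(I,36 \right)} 34 = \left(-38 + 2 \cdot 36\right) 34 = \left(-38 + 72\right) 34 = 34 \cdot 34 = 1156$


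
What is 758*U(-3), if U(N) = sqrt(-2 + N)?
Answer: 758*I*sqrt(5) ≈ 1694.9*I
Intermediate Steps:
758*U(-3) = 758*sqrt(-2 - 3) = 758*sqrt(-5) = 758*(I*sqrt(5)) = 758*I*sqrt(5)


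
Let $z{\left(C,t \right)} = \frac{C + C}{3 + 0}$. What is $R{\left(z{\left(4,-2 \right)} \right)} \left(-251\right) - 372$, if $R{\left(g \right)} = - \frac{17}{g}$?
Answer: $\frac{9825}{8} \approx 1228.1$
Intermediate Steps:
$z{\left(C,t \right)} = \frac{2 C}{3}$
$R{\left(z{\left(4,-2 \right)} \right)} \left(-251\right) - 372 = - \frac{17}{\frac{2}{3} \cdot 4} \left(-251\right) - 372 = - \frac{17}{\frac{8}{3}} \left(-251\right) - 372 = \left(-17\right) \frac{3}{8} \left(-251\right) - 372 = \left(- \frac{51}{8}\right) \left(-251\right) - 372 = \frac{12801}{8} - 372 = \frac{9825}{8}$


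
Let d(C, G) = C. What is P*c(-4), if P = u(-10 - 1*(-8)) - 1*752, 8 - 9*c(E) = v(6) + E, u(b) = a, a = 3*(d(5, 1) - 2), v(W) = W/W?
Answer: -8173/9 ≈ -908.11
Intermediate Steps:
v(W) = 1
a = 9 (a = 3*(5 - 2) = 3*3 = 9)
u(b) = 9
c(E) = 7/9 - E/9 (c(E) = 8/9 - (1 + E)/9 = 8/9 + (-⅑ - E/9) = 7/9 - E/9)
P = -743 (P = 9 - 1*752 = 9 - 752 = -743)
P*c(-4) = -743*(7/9 - ⅑*(-4)) = -743*(7/9 + 4/9) = -743*11/9 = -8173/9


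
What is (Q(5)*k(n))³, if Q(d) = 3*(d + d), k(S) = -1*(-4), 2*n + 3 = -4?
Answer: 1728000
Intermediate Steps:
n = -7/2 (n = -3/2 + (½)*(-4) = -3/2 - 2 = -7/2 ≈ -3.5000)
k(S) = 4
Q(d) = 6*d (Q(d) = 3*(2*d) = 6*d)
(Q(5)*k(n))³ = ((6*5)*4)³ = (30*4)³ = 120³ = 1728000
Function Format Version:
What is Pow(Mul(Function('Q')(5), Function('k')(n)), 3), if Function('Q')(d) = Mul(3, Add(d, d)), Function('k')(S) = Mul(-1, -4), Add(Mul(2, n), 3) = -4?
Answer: 1728000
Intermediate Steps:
n = Rational(-7, 2) (n = Add(Rational(-3, 2), Mul(Rational(1, 2), -4)) = Add(Rational(-3, 2), -2) = Rational(-7, 2) ≈ -3.5000)
Function('k')(S) = 4
Function('Q')(d) = Mul(6, d) (Function('Q')(d) = Mul(3, Mul(2, d)) = Mul(6, d))
Pow(Mul(Function('Q')(5), Function('k')(n)), 3) = Pow(Mul(Mul(6, 5), 4), 3) = Pow(Mul(30, 4), 3) = Pow(120, 3) = 1728000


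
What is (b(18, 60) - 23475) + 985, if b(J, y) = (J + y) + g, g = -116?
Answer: -22528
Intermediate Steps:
b(J, y) = -116 + J + y (b(J, y) = (J + y) - 116 = -116 + J + y)
(b(18, 60) - 23475) + 985 = ((-116 + 18 + 60) - 23475) + 985 = (-38 - 23475) + 985 = -23513 + 985 = -22528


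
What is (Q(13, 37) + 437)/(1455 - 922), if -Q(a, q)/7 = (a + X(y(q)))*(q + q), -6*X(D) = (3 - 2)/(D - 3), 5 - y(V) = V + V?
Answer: -104647/8856 ≈ -11.817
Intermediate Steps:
y(V) = 5 - 2*V (y(V) = 5 - (V + V) = 5 - 2*V)
X(D) = -1/(6*(-3 + D)) (X(D) = -(3 - 2)/(6*(D - 3)) = -1/(6*(-3 + D)))
Q(a, q) = -14*q*(a - 1/(12 - 12*q)) (Q(a, q) = -7*(a - 1/(-18 + 6*(5 - 2*q)))*(q + q) = -7*(a - 1/(-18 + (30 - 12*q)))*2*q = -7*(a - 1/(12 - 12*q))*2*q = -14*q*(a - 1/(12 - 12*q)))
(Q(13, 37) + 437)/(1455 - 922) = (-7*37*(1 + 12*13*(-1 + 37))/(-6 + 6*37) + 437)/(1455 - 922) = (-7*37*(1 + 12*13*36)/(-6 + 222) + 437)/533 = (-7*37*(1 + 5616)/216 + 437)/533 = (-7*37*1/216*5617 + 437)/533 = (-1454803/216 + 437)/533 = (1/533)*(-1360411/216) = -104647/8856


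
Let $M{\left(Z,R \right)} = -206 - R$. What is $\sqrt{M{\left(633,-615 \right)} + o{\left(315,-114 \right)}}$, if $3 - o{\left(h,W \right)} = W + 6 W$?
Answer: $11 \sqrt{10} \approx 34.785$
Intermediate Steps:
$o{\left(h,W \right)} = 3 - 7 W$ ($o{\left(h,W \right)} = 3 - \left(W + 6 W\right) = 3 - 7 W$)
$\sqrt{M{\left(633,-615 \right)} + o{\left(315,-114 \right)}} = \sqrt{\left(-206 - -615\right) + \left(3 - -798\right)} = \sqrt{\left(-206 + 615\right) + \left(3 + 798\right)} = \sqrt{409 + 801} = \sqrt{1210} = 11 \sqrt{10}$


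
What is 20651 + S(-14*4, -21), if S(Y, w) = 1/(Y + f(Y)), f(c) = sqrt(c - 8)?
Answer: 8260393/400 - I/400 ≈ 20651.0 - 0.0025*I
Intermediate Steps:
f(c) = sqrt(-8 + c)
S(Y, w) = 1/(Y + sqrt(-8 + Y))
20651 + S(-14*4, -21) = 20651 + 1/(-14*4 + sqrt(-8 - 14*4)) = 20651 + 1/(-56 + sqrt(-8 - 56)) = 20651 + 1/(-56 + sqrt(-64)) = 20651 + 1/(-56 + 8*I) = 20651 + (-56 - 8*I)/3200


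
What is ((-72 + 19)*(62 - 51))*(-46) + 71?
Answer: 26889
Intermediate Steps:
((-72 + 19)*(62 - 51))*(-46) + 71 = -53*11*(-46) + 71 = -583*(-46) + 71 = 26818 + 71 = 26889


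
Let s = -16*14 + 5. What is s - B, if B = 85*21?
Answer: -2004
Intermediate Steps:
B = 1785
s = -219 (s = -224 + 5 = -219)
s - B = -219 - 1*1785 = -219 - 1785 = -2004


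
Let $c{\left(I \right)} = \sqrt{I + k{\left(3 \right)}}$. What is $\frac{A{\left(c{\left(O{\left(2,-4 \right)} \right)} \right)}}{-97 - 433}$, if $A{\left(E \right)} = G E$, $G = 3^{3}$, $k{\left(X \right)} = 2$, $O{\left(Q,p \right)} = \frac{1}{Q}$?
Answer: $- \frac{27 \sqrt{10}}{1060} \approx -0.080549$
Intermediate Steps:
$c{\left(I \right)} = \sqrt{2 + I}$ ($c{\left(I \right)} = \sqrt{I + 2} = \sqrt{2 + I}$)
$G = 27$
$A{\left(E \right)} = 27 E$
$\frac{A{\left(c{\left(O{\left(2,-4 \right)} \right)} \right)}}{-97 - 433} = \frac{27 \sqrt{2 + \frac{1}{2}}}{-97 - 433} = \frac{27 \sqrt{2 + \frac{1}{2}}}{-530} = - \frac{27 \sqrt{\frac{5}{2}}}{530} = - \frac{27 \frac{\sqrt{10}}{2}}{530} = - \frac{\frac{27}{2} \sqrt{10}}{530} = - \frac{27 \sqrt{10}}{1060}$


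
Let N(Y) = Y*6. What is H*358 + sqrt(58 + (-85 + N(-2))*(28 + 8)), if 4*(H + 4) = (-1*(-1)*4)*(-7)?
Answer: -3938 + I*sqrt(3434) ≈ -3938.0 + 58.6*I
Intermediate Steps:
N(Y) = 6*Y
H = -11 (H = -4 + ((-1*(-1)*4)*(-7))/4 = -4 + ((1*4)*(-7))/4 = -4 + (4*(-7))/4 = -4 + (1/4)*(-28) = -4 - 7 = -11)
H*358 + sqrt(58 + (-85 + N(-2))*(28 + 8)) = -11*358 + sqrt(58 + (-85 + 6*(-2))*(28 + 8)) = -3938 + sqrt(58 + (-85 - 12)*36) = -3938 + sqrt(58 - 97*36) = -3938 + sqrt(58 - 3492) = -3938 + sqrt(-3434) = -3938 + I*sqrt(3434)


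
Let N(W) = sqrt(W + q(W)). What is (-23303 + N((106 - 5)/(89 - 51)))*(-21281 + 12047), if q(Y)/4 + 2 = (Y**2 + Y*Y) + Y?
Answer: 215179902 - 243*sqrt(89246) ≈ 2.1511e+8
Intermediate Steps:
q(Y) = -8 + 4*Y + 8*Y**2 (q(Y) = -8 + 4*((Y**2 + Y*Y) + Y) = -8 + 4*((Y**2 + Y**2) + Y) = -8 + 4*(2*Y**2 + Y) = -8 + 4*(Y + 2*Y**2) = -8 + (4*Y + 8*Y**2) = -8 + 4*Y + 8*Y**2)
N(W) = sqrt(-8 + 5*W + 8*W**2) (N(W) = sqrt(W + (-8 + 4*W + 8*W**2)) = sqrt(-8 + 5*W + 8*W**2))
(-23303 + N((106 - 5)/(89 - 51)))*(-21281 + 12047) = (-23303 + sqrt(-8 + 5*((106 - 5)/(89 - 51)) + 8*((106 - 5)/(89 - 51))**2))*(-21281 + 12047) = (-23303 + sqrt(-8 + 5*(101/38) + 8*(101/38)**2))*(-9234) = (-23303 + sqrt(-8 + 505/38 + 8*(10201/1444)))*(-9234) = (-23303 + sqrt(-8 + 505/38 + 20402/361))*(-9234) = (-23303 + sqrt(44623/722))*(-9234) = (-23303 + sqrt(89246)/38)*(-9234) = 215179902 - 243*sqrt(89246)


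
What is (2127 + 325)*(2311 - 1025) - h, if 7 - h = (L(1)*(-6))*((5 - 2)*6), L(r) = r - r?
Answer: 3153265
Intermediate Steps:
L(r) = 0
h = 7 (h = 7 - 0*(-6)*(5 - 2)*6 = 7 - 0*3*6 = 7 - 0*18 = 7 - 1*0 = 7 + 0 = 7)
(2127 + 325)*(2311 - 1025) - h = (2127 + 325)*(2311 - 1025) - 1*7 = 2452*1286 - 7 = 3153272 - 7 = 3153265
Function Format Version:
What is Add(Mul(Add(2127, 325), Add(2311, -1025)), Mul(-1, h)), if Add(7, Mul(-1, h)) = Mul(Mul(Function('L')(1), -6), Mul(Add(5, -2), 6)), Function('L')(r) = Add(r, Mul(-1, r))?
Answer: 3153265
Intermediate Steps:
Function('L')(r) = 0
h = 7 (h = Add(7, Mul(-1, Mul(Mul(0, -6), Mul(Add(5, -2), 6)))) = Add(7, Mul(-1, Mul(0, Mul(3, 6)))) = Add(7, Mul(-1, Mul(0, 18))) = Add(7, Mul(-1, 0)) = Add(7, 0) = 7)
Add(Mul(Add(2127, 325), Add(2311, -1025)), Mul(-1, h)) = Add(Mul(Add(2127, 325), Add(2311, -1025)), Mul(-1, 7)) = Add(Mul(2452, 1286), -7) = Add(3153272, -7) = 3153265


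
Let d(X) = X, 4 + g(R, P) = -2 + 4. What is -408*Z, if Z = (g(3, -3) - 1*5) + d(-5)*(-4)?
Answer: -5304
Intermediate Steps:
g(R, P) = -2 (g(R, P) = -4 + (-2 + 4) = -4 + 2 = -2)
Z = 13 (Z = (-2 - 1*5) - 5*(-4) = (-2 - 5) + 20 = -7 + 20 = 13)
-408*Z = -408*13 = -5304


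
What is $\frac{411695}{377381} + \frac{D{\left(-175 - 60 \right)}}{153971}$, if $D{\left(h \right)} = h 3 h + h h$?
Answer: $\frac{146752553745}{58105729951} \approx 2.5256$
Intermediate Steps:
$D{\left(h \right)} = 4 h^{2}$ ($D{\left(h \right)} = 3 h h + h^{2} = 3 h^{2} + h^{2} = 4 h^{2}$)
$\frac{411695}{377381} + \frac{D{\left(-175 - 60 \right)}}{153971} = \frac{411695}{377381} + \frac{4 \left(-175 - 60\right)^{2}}{153971} = 411695 \cdot \frac{1}{377381} + 4 \left(-175 - 60\right)^{2} \cdot \frac{1}{153971} = \frac{411695}{377381} + 4 \left(-235\right)^{2} \cdot \frac{1}{153971} = \frac{411695}{377381} + 4 \cdot 55225 \cdot \frac{1}{153971} = \frac{411695}{377381} + 220900 \cdot \frac{1}{153971} = \frac{411695}{377381} + \frac{220900}{153971} = \frac{146752553745}{58105729951}$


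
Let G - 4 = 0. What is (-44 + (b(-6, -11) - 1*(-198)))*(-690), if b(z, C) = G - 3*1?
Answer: -106950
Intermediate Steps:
G = 4 (G = 4 + 0 = 4)
b(z, C) = 1 (b(z, C) = 4 - 3*1 = 4 - 3 = 1)
(-44 + (b(-6, -11) - 1*(-198)))*(-690) = (-44 + (1 - 1*(-198)))*(-690) = (-44 + (1 + 198))*(-690) = (-44 + 199)*(-690) = 155*(-690) = -106950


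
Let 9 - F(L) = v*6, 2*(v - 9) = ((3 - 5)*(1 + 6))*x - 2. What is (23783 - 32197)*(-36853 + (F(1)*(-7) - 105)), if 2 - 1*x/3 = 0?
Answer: 323509886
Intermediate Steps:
x = 6 (x = 6 - 3*0 = 6 + 0 = 6)
v = -34 (v = 9 + (((3 - 5)*(1 + 6))*6 - 2)/2 = 9 + (-2*7*6 - 2)/2 = 9 + (-14*6 - 2)/2 = 9 + (-84 - 2)/2 = 9 + (½)*(-86) = 9 - 43 = -34)
F(L) = 213 (F(L) = 9 - (-34)*6 = 9 - 1*(-204) = 9 + 204 = 213)
(23783 - 32197)*(-36853 + (F(1)*(-7) - 105)) = (23783 - 32197)*(-36853 + (213*(-7) - 105)) = -8414*(-36853 + (-1491 - 105)) = -8414*(-36853 - 1596) = -8414*(-38449) = 323509886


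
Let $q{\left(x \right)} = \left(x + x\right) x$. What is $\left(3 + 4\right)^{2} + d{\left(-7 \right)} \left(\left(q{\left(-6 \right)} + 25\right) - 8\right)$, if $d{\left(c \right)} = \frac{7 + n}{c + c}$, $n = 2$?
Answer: $- \frac{115}{14} \approx -8.2143$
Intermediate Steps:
$q{\left(x \right)} = 2 x^{2}$ ($q{\left(x \right)} = 2 x x = 2 x^{2}$)
$d{\left(c \right)} = \frac{9}{2 c}$ ($d{\left(c \right)} = \frac{7 + 2}{c + c} = \frac{9}{2 c}$)
$\left(3 + 4\right)^{2} + d{\left(-7 \right)} \left(\left(q{\left(-6 \right)} + 25\right) - 8\right) = \left(3 + 4\right)^{2} + \frac{9}{2 \left(-7\right)} \left(\left(2 \left(-6\right)^{2} + 25\right) - 8\right) = 7^{2} + \frac{9}{2} \left(- \frac{1}{7}\right) \left(\left(2 \cdot 36 + 25\right) - 8\right) = 49 - \frac{9 \left(\left(72 + 25\right) - 8\right)}{14} = 49 - \frac{9 \left(97 - 8\right)}{14} = 49 - \frac{801}{14} = - \frac{115}{14}$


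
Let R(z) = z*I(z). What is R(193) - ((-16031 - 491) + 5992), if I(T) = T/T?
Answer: 10723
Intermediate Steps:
I(T) = 1
R(z) = z (R(z) = z*1 = z)
R(193) - ((-16031 - 491) + 5992) = 193 - ((-16031 - 491) + 5992) = 193 - (-16522 + 5992) = 193 - 1*(-10530) = 193 + 10530 = 10723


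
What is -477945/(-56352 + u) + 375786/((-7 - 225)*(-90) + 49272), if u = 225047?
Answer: 995480721/394476388 ≈ 2.5235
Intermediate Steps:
-477945/(-56352 + u) + 375786/((-7 - 225)*(-90) + 49272) = -477945/(-56352 + 225047) + 375786/((-7 - 225)*(-90) + 49272) = -477945/168695 + 375786/(-232*(-90) + 49272) = -477945*1/168695 + 375786/(20880 + 49272) = -95589/33739 + 375786/70152 = -95589/33739 + 375786*(1/70152) = -95589/33739 + 62631/11692 = 995480721/394476388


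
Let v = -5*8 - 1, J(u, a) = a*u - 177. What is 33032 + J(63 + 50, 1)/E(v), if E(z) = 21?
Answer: 693608/21 ≈ 33029.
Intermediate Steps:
J(u, a) = -177 + a*u
v = -41 (v = -40 - 1 = -41)
33032 + J(63 + 50, 1)/E(v) = 33032 + (-177 + 1*(63 + 50))/21 = 33032 + (-177 + 1*113)*(1/21) = 33032 + (-177 + 113)*(1/21) = 33032 - 64*1/21 = 33032 - 64/21 = 693608/21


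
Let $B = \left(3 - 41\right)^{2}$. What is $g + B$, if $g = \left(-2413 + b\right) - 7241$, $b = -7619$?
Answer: $-15829$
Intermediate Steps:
$g = -17273$ ($g = \left(-2413 - 7619\right) - 7241 = -10032 - 7241 = -17273$)
$B = 1444$ ($B = \left(-38\right)^{2} = 1444$)
$g + B = -17273 + 1444 = -15829$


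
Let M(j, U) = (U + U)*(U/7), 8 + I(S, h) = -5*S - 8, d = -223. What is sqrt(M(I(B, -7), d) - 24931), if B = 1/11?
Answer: I*sqrt(525413)/7 ≈ 103.55*I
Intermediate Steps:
B = 1/11 ≈ 0.090909
I(S, h) = -16 - 5*S (I(S, h) = -8 + (-5*S - 8) = -8 + (-8 - 5*S) = -16 - 5*S)
M(j, U) = 2*U**2/7 (M(j, U) = (2*U)*(U*(1/7)) = (2*U)*(U/7) = 2*U**2/7)
sqrt(M(I(B, -7), d) - 24931) = sqrt((2/7)*(-223)**2 - 24931) = sqrt((2/7)*49729 - 24931) = sqrt(99458/7 - 24931) = sqrt(-75059/7) = I*sqrt(525413)/7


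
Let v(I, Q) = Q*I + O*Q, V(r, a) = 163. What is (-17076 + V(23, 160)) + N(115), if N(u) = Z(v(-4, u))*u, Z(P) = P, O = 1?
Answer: -56588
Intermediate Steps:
v(I, Q) = Q + I*Q (v(I, Q) = Q*I + 1*Q = I*Q + Q = Q + I*Q)
N(u) = -3*u**2 (N(u) = (u*(1 - 4))*u = (u*(-3))*u = (-3*u)*u = -3*u**2)
(-17076 + V(23, 160)) + N(115) = (-17076 + 163) - 3*115**2 = -16913 - 3*13225 = -16913 - 39675 = -56588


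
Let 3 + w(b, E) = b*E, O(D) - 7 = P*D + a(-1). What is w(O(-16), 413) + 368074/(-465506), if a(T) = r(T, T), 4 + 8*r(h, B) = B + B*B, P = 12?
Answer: -35664877511/465506 ≈ -76615.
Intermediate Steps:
r(h, B) = -½ + B/8 + B²/8 (r(h, B) = -½ + (B + B*B)/8 = -½ + (B + B²)/8 = -½ + (B/8 + B²/8) = -½ + B/8 + B²/8)
a(T) = -½ + T/8 + T²/8
O(D) = 13/2 + 12*D (O(D) = 7 + (12*D + (-½ + (⅛)*(-1) + (⅛)*(-1)²)) = 7 + (12*D + (-½ - ⅛ + (⅛)*1)) = 7 + (12*D + (-½ - ⅛ + ⅛)) = 7 + (12*D - ½) = 7 + (-½ + 12*D) = 13/2 + 12*D)
w(b, E) = -3 + E*b (w(b, E) = -3 + b*E = -3 + E*b)
w(O(-16), 413) + 368074/(-465506) = (-3 + 413*(13/2 + 12*(-16))) + 368074/(-465506) = (-3 + 413*(13/2 - 192)) + 368074*(-1/465506) = (-3 + 413*(-371/2)) - 184037/232753 = (-3 - 153223/2) - 184037/232753 = -153229/2 - 184037/232753 = -35664877511/465506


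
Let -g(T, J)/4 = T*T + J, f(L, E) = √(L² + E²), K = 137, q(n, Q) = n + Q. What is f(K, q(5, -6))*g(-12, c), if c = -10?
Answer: -536*√18770 ≈ -73434.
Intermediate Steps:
q(n, Q) = Q + n
f(L, E) = √(E² + L²)
g(T, J) = -4*J - 4*T² (g(T, J) = -4*(T*T + J) = -4*(T² + J) = -4*(J + T²) = -4*J - 4*T²)
f(K, q(5, -6))*g(-12, c) = √((-6 + 5)² + 137²)*(-4*(-10) - 4*(-12)²) = √((-1)² + 18769)*(40 - 4*144) = √(1 + 18769)*(40 - 576) = √18770*(-536) = -536*√18770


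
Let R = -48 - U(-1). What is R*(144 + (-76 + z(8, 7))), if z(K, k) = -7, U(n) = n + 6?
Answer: -3233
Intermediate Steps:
U(n) = 6 + n
R = -53 (R = -48 - (6 - 1) = -48 - 1*5 = -48 - 5 = -53)
R*(144 + (-76 + z(8, 7))) = -53*(144 + (-76 - 7)) = -53*(144 - 83) = -53*61 = -3233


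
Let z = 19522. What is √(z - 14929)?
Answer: √4593 ≈ 67.772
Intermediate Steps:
√(z - 14929) = √(19522 - 14929) = √4593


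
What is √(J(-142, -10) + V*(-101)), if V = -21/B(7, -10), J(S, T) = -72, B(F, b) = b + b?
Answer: I*√17805/10 ≈ 13.344*I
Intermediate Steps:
B(F, b) = 2*b
V = 21/20 (V = -21/(2*(-10)) = -21/(-20) = -21*(-1/20) = 21/20 ≈ 1.0500)
√(J(-142, -10) + V*(-101)) = √(-72 + (21/20)*(-101)) = √(-72 - 2121/20) = √(-3561/20) = I*√17805/10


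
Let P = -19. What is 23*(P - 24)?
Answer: -989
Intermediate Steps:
23*(P - 24) = 23*(-19 - 24) = 23*(-43) = -989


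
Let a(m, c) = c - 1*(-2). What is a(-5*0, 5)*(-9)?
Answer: -63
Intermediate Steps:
a(m, c) = 2 + c (a(m, c) = c + 2 = 2 + c)
a(-5*0, 5)*(-9) = (2 + 5)*(-9) = 7*(-9) = -63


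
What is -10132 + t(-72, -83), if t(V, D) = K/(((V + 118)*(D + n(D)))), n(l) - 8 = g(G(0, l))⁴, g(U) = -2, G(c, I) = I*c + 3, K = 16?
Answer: -13749132/1357 ≈ -10132.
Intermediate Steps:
G(c, I) = 3 + I*c
n(l) = 24 (n(l) = 8 + (-2)⁴ = 8 + 16 = 24)
t(V, D) = 16/((24 + D)*(118 + V)) (t(V, D) = 16/(((V + 118)*(D + 24))) = 16/(((118 + V)*(24 + D))) = 16/(((24 + D)*(118 + V))) = 16*(1/((24 + D)*(118 + V))) = 16/((24 + D)*(118 + V)))
-10132 + t(-72, -83) = -10132 + 16/(2832 + 24*(-72) + 118*(-83) - 83*(-72)) = -10132 + 16/(2832 - 1728 - 9794 + 5976) = -10132 + 16/(-2714) = -10132 + 16*(-1/2714) = -10132 - 8/1357 = -13749132/1357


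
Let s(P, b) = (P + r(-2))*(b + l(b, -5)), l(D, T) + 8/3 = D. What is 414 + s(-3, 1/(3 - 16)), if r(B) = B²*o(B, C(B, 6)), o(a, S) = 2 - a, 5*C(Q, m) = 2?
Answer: 1132/3 ≈ 377.33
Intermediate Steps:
C(Q, m) = ⅖ (C(Q, m) = (⅕)*2 = ⅖)
l(D, T) = -8/3 + D
r(B) = B²*(2 - B)
s(P, b) = (16 + P)*(-8/3 + 2*b) (s(P, b) = (P + (-2)²*(2 - 1*(-2)))*(b + (-8/3 + b)) = (P + 4*(2 + 2))*(-8/3 + 2*b) = (P + 4*4)*(-8/3 + 2*b) = (P + 16)*(-8/3 + 2*b) = (16 + P)*(-8/3 + 2*b))
414 + s(-3, 1/(3 - 16)) = 414 + (-128/3 + 32/(3 - 16) - 8/3*(-3) + 2*(-3)/(3 - 16)) = 414 + (-128/3 + 32/(-13) + 8 + 2*(-3)/(-13)) = 414 + (-128/3 + 32*(-1/13) + 8 + 2*(-3)*(-1/13)) = 414 + (-128/3 - 32/13 + 8 + 6/13) = 414 - 110/3 = 1132/3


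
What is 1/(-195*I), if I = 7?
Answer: -1/1365 ≈ -0.00073260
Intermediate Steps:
1/(-195*I) = 1/(-195*7) = 1/(-1365) = -1/1365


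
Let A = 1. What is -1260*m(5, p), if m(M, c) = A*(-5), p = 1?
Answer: 6300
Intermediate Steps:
m(M, c) = -5 (m(M, c) = 1*(-5) = -5)
-1260*m(5, p) = -1260*(-5) = 6300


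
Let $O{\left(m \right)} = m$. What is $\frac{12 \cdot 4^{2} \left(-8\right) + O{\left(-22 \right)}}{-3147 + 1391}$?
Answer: $\frac{779}{878} \approx 0.88724$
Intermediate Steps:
$\frac{12 \cdot 4^{2} \left(-8\right) + O{\left(-22 \right)}}{-3147 + 1391} = \frac{12 \cdot 4^{2} \left(-8\right) - 22}{-3147 + 1391} = \frac{12 \cdot 16 \left(-8\right) - 22}{-1756} = \left(192 \left(-8\right) - 22\right) \left(- \frac{1}{1756}\right) = \left(-1536 - 22\right) \left(- \frac{1}{1756}\right) = \left(-1558\right) \left(- \frac{1}{1756}\right) = \frac{779}{878}$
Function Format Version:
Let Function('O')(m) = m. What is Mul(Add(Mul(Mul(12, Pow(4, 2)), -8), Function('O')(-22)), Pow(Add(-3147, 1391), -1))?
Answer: Rational(779, 878) ≈ 0.88724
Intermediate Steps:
Mul(Add(Mul(Mul(12, Pow(4, 2)), -8), Function('O')(-22)), Pow(Add(-3147, 1391), -1)) = Mul(Add(Mul(Mul(12, Pow(4, 2)), -8), -22), Pow(Add(-3147, 1391), -1)) = Mul(Add(Mul(Mul(12, 16), -8), -22), Pow(-1756, -1)) = Mul(Add(Mul(192, -8), -22), Rational(-1, 1756)) = Mul(Add(-1536, -22), Rational(-1, 1756)) = Mul(-1558, Rational(-1, 1756)) = Rational(779, 878)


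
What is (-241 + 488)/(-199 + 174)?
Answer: -247/25 ≈ -9.8800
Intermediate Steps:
(-241 + 488)/(-199 + 174) = 247/(-25) = 247*(-1/25) = -247/25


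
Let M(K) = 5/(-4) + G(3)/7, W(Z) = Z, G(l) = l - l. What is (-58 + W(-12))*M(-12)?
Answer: 175/2 ≈ 87.500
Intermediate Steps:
G(l) = 0
M(K) = -5/4 (M(K) = 5/(-4) + 0/7 = 5*(-1/4) + 0*(1/7) = -5/4 + 0 = -5/4)
(-58 + W(-12))*M(-12) = (-58 - 12)*(-5/4) = -70*(-5/4) = 175/2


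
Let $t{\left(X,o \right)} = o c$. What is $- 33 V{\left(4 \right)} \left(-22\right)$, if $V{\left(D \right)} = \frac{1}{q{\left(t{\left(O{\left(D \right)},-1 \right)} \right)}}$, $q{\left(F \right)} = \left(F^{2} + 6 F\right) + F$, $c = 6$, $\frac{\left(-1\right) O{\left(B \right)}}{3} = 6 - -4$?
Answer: $-121$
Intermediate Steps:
$O{\left(B \right)} = -30$ ($O{\left(B \right)} = - 3 \left(6 - -4\right) = - 3 \left(6 + 4\right) = \left(-3\right) 10 = -30$)
$t{\left(X,o \right)} = 6 o$ ($t{\left(X,o \right)} = o 6 = 6 o$)
$q{\left(F \right)} = F^{2} + 7 F$
$V{\left(D \right)} = - \frac{1}{6}$ ($V{\left(D \right)} = \frac{1}{6 \left(-1\right) \left(7 + 6 \left(-1\right)\right)} = \frac{1}{\left(-6\right) \left(7 - 6\right)} = \frac{1}{\left(-6\right) 1} = \frac{1}{-6} = - \frac{1}{6}$)
$- 33 V{\left(4 \right)} \left(-22\right) = \left(-33\right) \left(- \frac{1}{6}\right) \left(-22\right) = \frac{11}{2} \left(-22\right) = -121$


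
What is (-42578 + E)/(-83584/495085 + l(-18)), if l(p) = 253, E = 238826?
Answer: 1905087080/2454371 ≈ 776.20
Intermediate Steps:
(-42578 + E)/(-83584/495085 + l(-18)) = (-42578 + 238826)/(-83584/495085 + 253) = 196248/(-83584*1/495085 + 253) = 196248/(-83584/495085 + 253) = 196248/(125172921/495085) = 196248*(495085/125172921) = 1905087080/2454371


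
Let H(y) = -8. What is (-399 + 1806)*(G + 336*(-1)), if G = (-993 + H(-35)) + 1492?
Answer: 218085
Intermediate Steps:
G = 491 (G = (-993 - 8) + 1492 = -1001 + 1492 = 491)
(-399 + 1806)*(G + 336*(-1)) = (-399 + 1806)*(491 + 336*(-1)) = 1407*(491 - 336) = 1407*155 = 218085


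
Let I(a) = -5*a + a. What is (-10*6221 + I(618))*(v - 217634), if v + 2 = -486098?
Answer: 45518922588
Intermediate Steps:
v = -486100 (v = -2 - 486098 = -486100)
I(a) = -4*a
(-10*6221 + I(618))*(v - 217634) = (-10*6221 - 4*618)*(-486100 - 217634) = (-62210 - 2472)*(-703734) = -64682*(-703734) = 45518922588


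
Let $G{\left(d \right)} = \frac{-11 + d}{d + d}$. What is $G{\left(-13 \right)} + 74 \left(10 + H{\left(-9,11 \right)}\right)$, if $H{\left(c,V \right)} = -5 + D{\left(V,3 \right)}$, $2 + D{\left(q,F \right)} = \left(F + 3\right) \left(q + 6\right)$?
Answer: $\frac{101022}{13} \approx 7770.9$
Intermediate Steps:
$D{\left(q,F \right)} = -2 + \left(3 + F\right) \left(6 + q\right)$ ($D{\left(q,F \right)} = -2 + \left(F + 3\right) \left(q + 6\right) = -2 + \left(3 + F\right) \left(6 + q\right)$)
$H{\left(c,V \right)} = 29 + 6 V$ ($H{\left(c,V \right)} = -5 + \left(16 + 3 V + 6 \cdot 3 + 3 V\right) = -5 + \left(16 + 3 V + 18 + 3 V\right) = -5 + \left(34 + 6 V\right) = 29 + 6 V$)
$G{\left(d \right)} = \frac{-11 + d}{2 d}$
$G{\left(-13 \right)} + 74 \left(10 + H{\left(-9,11 \right)}\right) = \frac{-11 - 13}{2 \left(-13\right)} + 74 \left(10 + \left(29 + 6 \cdot 11\right)\right) = \frac{1}{2} \left(- \frac{1}{13}\right) \left(-24\right) + 74 \left(10 + \left(29 + 66\right)\right) = \frac{12}{13} + 74 \left(10 + 95\right) = \frac{12}{13} + 74 \cdot 105 = \frac{12}{13} + 7770 = \frac{101022}{13}$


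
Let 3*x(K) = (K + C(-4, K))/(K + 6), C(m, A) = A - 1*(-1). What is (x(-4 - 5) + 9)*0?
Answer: 0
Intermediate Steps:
C(m, A) = 1 + A (C(m, A) = A + 1 = 1 + A)
x(K) = (1 + 2*K)/(3*(6 + K)) (x(K) = ((K + (1 + K))/(K + 6))/3 = ((1 + 2*K)/(6 + K))/3 = (1 + 2*K)/(3*(6 + K)))
(x(-4 - 5) + 9)*0 = ((1 + 2*(-4 - 5))/(3*(6 + (-4 - 5))) + 9)*0 = ((1 + 2*(-9))/(3*(6 - 9)) + 9)*0 = ((⅓)*(1 - 18)/(-3) + 9)*0 = ((⅓)*(-⅓)*(-17) + 9)*0 = (17/9 + 9)*0 = (98/9)*0 = 0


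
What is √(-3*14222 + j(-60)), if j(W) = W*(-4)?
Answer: 3*I*√4714 ≈ 205.98*I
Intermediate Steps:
j(W) = -4*W
√(-3*14222 + j(-60)) = √(-3*14222 - 4*(-60)) = √(-42666 + 240) = √(-42426) = 3*I*√4714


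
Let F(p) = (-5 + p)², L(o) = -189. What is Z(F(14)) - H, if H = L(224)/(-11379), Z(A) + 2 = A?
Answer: 299584/3793 ≈ 78.983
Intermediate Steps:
Z(A) = -2 + A
H = 63/3793 (H = -189/(-11379) = -189*(-1/11379) = 63/3793 ≈ 0.016610)
Z(F(14)) - H = (-2 + (-5 + 14)²) - 1*63/3793 = (-2 + 9²) - 63/3793 = (-2 + 81) - 63/3793 = 79 - 63/3793 = 299584/3793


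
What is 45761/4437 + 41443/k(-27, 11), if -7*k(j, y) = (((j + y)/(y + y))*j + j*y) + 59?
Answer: 14268877429/10657674 ≈ 1338.8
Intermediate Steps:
k(j, y) = -59/7 - j*y/7 - j*(j + y)/(14*y) (k(j, y) = -((((j + y)/(y + y))*j + j*y) + 59)/7 = -((((j + y)/((2*y)))*j + j*y) + 59)/7 = -((((j + y)*(1/(2*y)))*j + j*y) + 59)/7 = -((((j + y)/(2*y))*j + j*y) + 59)/7 = -((j*(j + y)/(2*y) + j*y) + 59)/7 = -((j*y + j*(j + y)/(2*y)) + 59)/7 = -(59 + j*y + j*(j + y)/(2*y))/7 = -59/7 - j*y/7 - j*(j + y)/(14*y))
45761/4437 + 41443/k(-27, 11) = 45761/4437 + 41443/(((1/14)*(-1*(-27)**2 - 1*11*(118 - 27 + 2*(-27)*11))/11)) = 45761*(1/4437) + 41443/(((1/14)*(1/11)*(-1*729 - 1*11*(118 - 27 - 594)))) = 45761/4437 + 41443/(((1/14)*(1/11)*(-729 - 1*11*(-503)))) = 45761/4437 + 41443/(((1/14)*(1/11)*(-729 + 5533))) = 45761/4437 + 41443/(((1/14)*(1/11)*4804)) = 45761/4437 + 41443/(2402/77) = 45761/4437 + 41443*(77/2402) = 45761/4437 + 3191111/2402 = 14268877429/10657674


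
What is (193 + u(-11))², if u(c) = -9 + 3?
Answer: 34969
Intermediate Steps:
u(c) = -6
(193 + u(-11))² = (193 - 6)² = 187² = 34969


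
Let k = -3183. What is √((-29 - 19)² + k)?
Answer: I*√879 ≈ 29.648*I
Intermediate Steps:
√((-29 - 19)² + k) = √((-29 - 19)² - 3183) = √((-48)² - 3183) = √(2304 - 3183) = √(-879) = I*√879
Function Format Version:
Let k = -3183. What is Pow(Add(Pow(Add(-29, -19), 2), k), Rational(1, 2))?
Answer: Mul(I, Pow(879, Rational(1, 2))) ≈ Mul(29.648, I)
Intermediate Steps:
Pow(Add(Pow(Add(-29, -19), 2), k), Rational(1, 2)) = Pow(Add(Pow(Add(-29, -19), 2), -3183), Rational(1, 2)) = Pow(Add(Pow(-48, 2), -3183), Rational(1, 2)) = Pow(Add(2304, -3183), Rational(1, 2)) = Pow(-879, Rational(1, 2)) = Mul(I, Pow(879, Rational(1, 2)))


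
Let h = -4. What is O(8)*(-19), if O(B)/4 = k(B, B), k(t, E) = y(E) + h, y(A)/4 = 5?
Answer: -1216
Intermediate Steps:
y(A) = 20 (y(A) = 4*5 = 20)
k(t, E) = 16 (k(t, E) = 20 - 4 = 16)
O(B) = 64 (O(B) = 4*16 = 64)
O(8)*(-19) = 64*(-19) = -1216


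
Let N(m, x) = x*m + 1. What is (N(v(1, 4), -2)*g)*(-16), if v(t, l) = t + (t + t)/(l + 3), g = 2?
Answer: 352/7 ≈ 50.286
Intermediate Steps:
v(t, l) = t + 2*t/(3 + l) (v(t, l) = t + (2*t)/(3 + l) = t + 2*t/(3 + l))
N(m, x) = 1 + m*x (N(m, x) = m*x + 1 = 1 + m*x)
(N(v(1, 4), -2)*g)*(-16) = ((1 + (1*(5 + 4)/(3 + 4))*(-2))*2)*(-16) = ((1 + (1*9/7)*(-2))*2)*(-16) = ((1 + (1*(⅐)*9)*(-2))*2)*(-16) = ((1 + (9/7)*(-2))*2)*(-16) = ((1 - 18/7)*2)*(-16) = -11/7*2*(-16) = -22/7*(-16) = 352/7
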